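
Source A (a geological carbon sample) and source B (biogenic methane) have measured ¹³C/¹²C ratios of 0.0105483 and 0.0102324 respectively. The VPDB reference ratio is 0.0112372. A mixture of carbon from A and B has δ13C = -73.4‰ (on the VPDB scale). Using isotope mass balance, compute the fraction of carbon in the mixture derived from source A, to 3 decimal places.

0.570

δ_A = (0.0105483/0.0112372 − 1)×1000 = (0.938695 − 1)×1000 = -61.305‰
δ_B = (0.0102324/0.0112372 − 1)×1000 = (0.910583 − 1)×1000 = -89.417‰
f_A = (δ_mix − δ_B)/(δ_A − δ_B) = (-73.4 − (-89.417))/(-61.305 − (-89.417))
f_A = 16.017 / 28.112 = 0.5698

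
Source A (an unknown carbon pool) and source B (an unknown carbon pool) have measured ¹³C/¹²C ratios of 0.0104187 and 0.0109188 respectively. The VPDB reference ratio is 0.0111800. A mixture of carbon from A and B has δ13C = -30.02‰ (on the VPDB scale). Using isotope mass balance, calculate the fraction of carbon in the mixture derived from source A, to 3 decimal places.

0.149

δ_A = (0.0104187/0.0111800 − 1)×1000 = (0.931905 − 1)×1000 = -68.095‰
δ_B = (0.0109188/0.0111800 − 1)×1000 = (0.976637 − 1)×1000 = -23.363‰
f_A = (δ_mix − δ_B)/(δ_A − δ_B) = (-30.02 − (-23.363))/(-68.095 − (-23.363))
f_A = -6.657 / -44.732 = 0.1488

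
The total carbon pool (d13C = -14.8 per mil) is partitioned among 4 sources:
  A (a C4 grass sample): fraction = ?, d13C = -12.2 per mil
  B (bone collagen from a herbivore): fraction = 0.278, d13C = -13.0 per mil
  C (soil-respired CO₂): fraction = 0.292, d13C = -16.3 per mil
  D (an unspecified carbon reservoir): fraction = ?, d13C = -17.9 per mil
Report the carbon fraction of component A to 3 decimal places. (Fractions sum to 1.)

0.223

Let f_A and f_D be the unknown fractions; fractions sum to 1 so f_A + f_D = 0.430.
Mass balance: Σ fᵢ·δᵢ = δ_bulk ⇒ f_A·(-12.2) + f_D·(-17.9) = -14.8 − (-8.374) = -6.426
Substitute f_D = 0.430 − f_A:
f_A·(-12.2 − -17.9) = -6.426 − 0.430×(-17.9) = 1.271
f_A = 1.271 / 5.7 = 0.2229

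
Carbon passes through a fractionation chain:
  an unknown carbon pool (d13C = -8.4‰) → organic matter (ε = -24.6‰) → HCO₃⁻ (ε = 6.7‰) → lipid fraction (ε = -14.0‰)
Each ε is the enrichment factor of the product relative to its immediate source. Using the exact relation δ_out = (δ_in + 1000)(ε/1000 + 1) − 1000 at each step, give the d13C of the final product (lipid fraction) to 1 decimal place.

step 1: δ = (-8.40 + 1000)·(-24.6/1000 + 1) − 1000 = -32.79‰
step 2: δ = (-32.79 + 1000)·(6.7/1000 + 1) − 1000 = -26.31‰
step 3: δ = (-26.31 + 1000)·(-14.0/1000 + 1) − 1000 = -39.94‰

-39.9‰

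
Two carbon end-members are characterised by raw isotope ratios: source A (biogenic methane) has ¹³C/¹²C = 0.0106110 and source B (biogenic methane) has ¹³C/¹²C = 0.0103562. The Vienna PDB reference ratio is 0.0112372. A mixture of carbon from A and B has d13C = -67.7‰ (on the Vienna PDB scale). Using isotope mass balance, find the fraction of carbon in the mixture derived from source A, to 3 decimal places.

0.472

δ_A = (0.0106110/0.0112372 − 1)×1000 = (0.944274 − 1)×1000 = -55.726‰
δ_B = (0.0103562/0.0112372 − 1)×1000 = (0.921600 − 1)×1000 = -78.400‰
f_A = (δ_mix − δ_B)/(δ_A − δ_B) = (-67.7 − (-78.400))/(-55.726 − (-78.400))
f_A = 10.700 / 22.675 = 0.4719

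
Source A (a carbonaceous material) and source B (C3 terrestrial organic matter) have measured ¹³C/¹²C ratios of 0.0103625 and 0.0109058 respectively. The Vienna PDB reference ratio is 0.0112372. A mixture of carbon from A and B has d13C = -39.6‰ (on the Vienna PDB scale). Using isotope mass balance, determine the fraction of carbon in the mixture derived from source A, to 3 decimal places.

δ_A = (0.0103625/0.0112372 − 1)×1000 = (0.922160 − 1)×1000 = -77.840‰
δ_B = (0.0109058/0.0112372 − 1)×1000 = (0.970509 − 1)×1000 = -29.491‰
f_A = (δ_mix − δ_B)/(δ_A − δ_B) = (-39.6 − (-29.491))/(-77.840 − (-29.491))
f_A = -10.109 / -48.348 = 0.2091

0.209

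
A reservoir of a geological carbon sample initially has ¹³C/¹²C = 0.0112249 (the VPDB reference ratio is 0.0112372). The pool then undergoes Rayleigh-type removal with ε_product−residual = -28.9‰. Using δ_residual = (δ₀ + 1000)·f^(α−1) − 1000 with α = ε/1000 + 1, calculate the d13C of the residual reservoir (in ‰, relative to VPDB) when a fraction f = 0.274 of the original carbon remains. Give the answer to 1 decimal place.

δ₀ = (0.0112249/0.0112372 − 1)×1000 = (0.998905 − 1)×1000 = -1.095‰
α − 1 = ε/1000 = -0.0289
f^(α−1) = 0.274^(-0.0289) = 1.038123
δ_res = (-1.095 + 1000) × 1.038123 − 1000 = 1036.987 − 1000 = 36.99‰

37.0‰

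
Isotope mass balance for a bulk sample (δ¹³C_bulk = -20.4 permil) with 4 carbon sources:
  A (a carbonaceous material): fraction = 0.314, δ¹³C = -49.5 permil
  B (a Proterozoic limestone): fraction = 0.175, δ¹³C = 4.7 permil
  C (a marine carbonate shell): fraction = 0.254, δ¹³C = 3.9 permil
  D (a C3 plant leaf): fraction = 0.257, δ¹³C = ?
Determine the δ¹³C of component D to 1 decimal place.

-26.0 permil

Isotope mass balance: δ_bulk = Σ fᵢ·δᵢ.
-20.4 = 0.314×(-49.5) + 0.175×(4.7) + 0.254×(3.9) + 0.257×δ_D
0.257·δ_D = -20.4 − (-13.730) = -6.670
δ_D = -6.670 / 0.257 = -25.95 permil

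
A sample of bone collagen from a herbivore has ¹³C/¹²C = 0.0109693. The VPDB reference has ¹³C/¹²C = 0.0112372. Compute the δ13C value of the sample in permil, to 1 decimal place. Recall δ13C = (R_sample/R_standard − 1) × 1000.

δ13C = (R_sample / R_standard − 1) × 1000
R_sample / R_standard = 0.0109693 / 0.0112372 = 0.976160
δ13C = (0.976160 − 1) × 1000 = -23.84 permil

-23.8 permil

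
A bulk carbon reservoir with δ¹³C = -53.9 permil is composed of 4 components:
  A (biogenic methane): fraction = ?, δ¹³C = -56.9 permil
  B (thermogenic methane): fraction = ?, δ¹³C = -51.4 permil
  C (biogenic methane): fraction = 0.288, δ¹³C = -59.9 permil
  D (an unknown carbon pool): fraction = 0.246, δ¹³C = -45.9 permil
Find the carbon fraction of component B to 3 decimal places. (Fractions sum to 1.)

0.211

Let f_B and f_A be the unknown fractions; fractions sum to 1 so f_B + f_A = 0.466.
Mass balance: Σ fᵢ·δᵢ = δ_bulk ⇒ f_B·(-51.4) + f_A·(-56.9) = -53.9 − (-28.543) = -25.357
Substitute f_A = 0.466 − f_B:
f_B·(-51.4 − -56.9) = -25.357 − 0.466×(-56.9) = 1.158
f_B = 1.158 / 5.5 = 0.2105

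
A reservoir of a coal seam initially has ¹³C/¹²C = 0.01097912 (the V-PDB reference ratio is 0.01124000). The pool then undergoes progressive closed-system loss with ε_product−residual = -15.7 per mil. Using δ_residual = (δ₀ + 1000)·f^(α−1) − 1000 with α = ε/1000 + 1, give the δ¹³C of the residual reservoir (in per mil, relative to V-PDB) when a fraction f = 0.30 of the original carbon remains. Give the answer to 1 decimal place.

δ₀ = (0.01097912/0.01124000 − 1)×1000 = (0.976790 − 1)×1000 = -23.210 per mil
α − 1 = ε/1000 = -0.0157
f^(α−1) = 0.30^(-0.0157) = 1.019082
δ_res = (-23.210 + 1000) × 1.019082 − 1000 = 995.429 − 1000 = -4.57 per mil

-4.6 per mil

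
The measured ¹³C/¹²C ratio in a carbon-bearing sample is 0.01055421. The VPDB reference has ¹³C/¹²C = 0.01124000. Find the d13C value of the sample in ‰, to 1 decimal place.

-61.0‰

d13C = (R_sample / R_standard − 1) × 1000
R_sample / R_standard = 0.01055421 / 0.01124000 = 0.938987
d13C = (0.938987 − 1) × 1000 = -61.01‰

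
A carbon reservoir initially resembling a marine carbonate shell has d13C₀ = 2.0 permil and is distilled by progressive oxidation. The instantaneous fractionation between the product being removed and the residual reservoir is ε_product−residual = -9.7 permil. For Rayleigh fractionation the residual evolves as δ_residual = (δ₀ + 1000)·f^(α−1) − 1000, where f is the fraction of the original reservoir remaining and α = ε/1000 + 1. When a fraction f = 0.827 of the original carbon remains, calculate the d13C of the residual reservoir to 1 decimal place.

3.8 permil

Rayleigh residual: δ_res = (δ₀ + 1000)·f^(α−1) − 1000
α = ε/1000 + 1 = 0.99030, so α − 1 = -0.00970
f^(α−1) = 0.827^(-0.00970) = 1.001844
δ_res = (2.0 + 1000) × 1.001844 − 1000 = 1003.848 − 1000 = 3.85 permil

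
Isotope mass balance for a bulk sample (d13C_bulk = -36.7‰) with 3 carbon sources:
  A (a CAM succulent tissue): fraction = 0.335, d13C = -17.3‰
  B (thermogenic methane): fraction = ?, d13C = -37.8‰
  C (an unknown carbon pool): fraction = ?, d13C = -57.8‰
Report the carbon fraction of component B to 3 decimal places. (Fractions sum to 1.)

Let f_B and f_C be the unknown fractions; fractions sum to 1 so f_B + f_C = 0.665.
Mass balance: Σ fᵢ·δᵢ = δ_bulk ⇒ f_B·(-37.8) + f_C·(-57.8) = -36.7 − (-5.796) = -30.905
Substitute f_C = 0.665 − f_B:
f_B·(-37.8 − -57.8) = -30.905 − 0.665×(-57.8) = 7.532
f_B = 7.532 / 20.0 = 0.3766

0.377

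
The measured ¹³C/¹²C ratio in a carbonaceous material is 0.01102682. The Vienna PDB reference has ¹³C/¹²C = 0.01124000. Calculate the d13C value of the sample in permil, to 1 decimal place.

-19.0 permil

d13C = (R_sample / R_standard − 1) × 1000
R_sample / R_standard = 0.01102682 / 0.01124000 = 0.981034
d13C = (0.981034 − 1) × 1000 = -18.97 permil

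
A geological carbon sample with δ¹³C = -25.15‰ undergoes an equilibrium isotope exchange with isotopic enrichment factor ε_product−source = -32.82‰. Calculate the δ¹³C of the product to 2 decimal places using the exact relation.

-57.14‰

To first order, δ_product ≈ δ_source + ε = -57.97‰.
Exactly, δ_product = (δ_source + 1000)·(ε/1000 + 1) − 1000.
δ_product = (-25.15 + 1000) × (-32.82/1000 + 1) − 1000
δ_product = -57.145‰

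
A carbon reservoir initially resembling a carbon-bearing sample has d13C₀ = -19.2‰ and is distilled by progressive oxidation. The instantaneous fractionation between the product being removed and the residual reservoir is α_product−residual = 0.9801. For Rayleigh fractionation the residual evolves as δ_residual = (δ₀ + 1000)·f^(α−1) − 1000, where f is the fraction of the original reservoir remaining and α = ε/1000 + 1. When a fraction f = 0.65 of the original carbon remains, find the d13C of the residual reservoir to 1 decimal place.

Rayleigh residual: δ_res = (δ₀ + 1000)·f^(α−1) − 1000
α − 1 = -0.01990
f^(α−1) = 0.65^(-0.01990) = 1.008609
δ_res = (-19.2 + 1000) × 1.008609 − 1000 = 989.244 − 1000 = -10.76‰

-10.8‰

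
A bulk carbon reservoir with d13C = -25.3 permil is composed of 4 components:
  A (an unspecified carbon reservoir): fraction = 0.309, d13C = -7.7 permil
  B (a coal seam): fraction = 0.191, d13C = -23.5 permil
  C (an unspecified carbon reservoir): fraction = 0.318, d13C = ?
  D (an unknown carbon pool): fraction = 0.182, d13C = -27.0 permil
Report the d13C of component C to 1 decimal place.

-42.5 permil

Isotope mass balance: δ_bulk = Σ fᵢ·δᵢ.
-25.3 = 0.309×(-7.7) + 0.191×(-23.5) + 0.318×δ_C + 0.182×(-27.0)
0.318·δ_C = -25.3 − (-11.782) = -13.518
δ_C = -13.518 / 0.318 = -42.51 permil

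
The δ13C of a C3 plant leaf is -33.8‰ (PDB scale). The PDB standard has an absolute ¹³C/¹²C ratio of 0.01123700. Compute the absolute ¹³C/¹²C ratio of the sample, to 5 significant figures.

R_sample = R_standard × (δ13C/1000 + 1)
R_sample = 0.01123700 × (-33.8/1000 + 1) = 0.01123700 × 0.966200
R_sample = 0.0108572

0.010857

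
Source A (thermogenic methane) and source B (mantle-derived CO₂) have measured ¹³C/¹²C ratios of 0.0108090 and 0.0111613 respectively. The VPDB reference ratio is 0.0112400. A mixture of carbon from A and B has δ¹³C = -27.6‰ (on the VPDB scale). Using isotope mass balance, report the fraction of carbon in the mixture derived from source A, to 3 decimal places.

0.657

δ_A = (0.0108090/0.0112400 − 1)×1000 = (0.961655 − 1)×1000 = -38.345‰
δ_B = (0.0111613/0.0112400 − 1)×1000 = (0.992998 − 1)×1000 = -7.002‰
f_A = (δ_mix − δ_B)/(δ_A − δ_B) = (-27.6 − (-7.002))/(-38.345 − (-7.002))
f_A = -20.598 / -31.343 = 0.6572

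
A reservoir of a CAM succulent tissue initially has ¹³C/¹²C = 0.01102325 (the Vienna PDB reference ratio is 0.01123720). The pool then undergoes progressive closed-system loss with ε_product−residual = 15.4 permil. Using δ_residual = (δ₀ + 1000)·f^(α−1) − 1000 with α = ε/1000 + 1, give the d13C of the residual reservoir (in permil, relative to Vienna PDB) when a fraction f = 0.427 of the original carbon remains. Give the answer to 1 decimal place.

-31.8 permil

δ₀ = (0.01102325/0.01123720 − 1)×1000 = (0.980961 − 1)×1000 = -19.039 permil
α − 1 = ε/1000 = 0.0154
f^(α−1) = 0.427^(0.0154) = 0.986981
δ_res = (-19.039 + 1000) × 0.986981 − 1000 = 968.189 − 1000 = -31.81 permil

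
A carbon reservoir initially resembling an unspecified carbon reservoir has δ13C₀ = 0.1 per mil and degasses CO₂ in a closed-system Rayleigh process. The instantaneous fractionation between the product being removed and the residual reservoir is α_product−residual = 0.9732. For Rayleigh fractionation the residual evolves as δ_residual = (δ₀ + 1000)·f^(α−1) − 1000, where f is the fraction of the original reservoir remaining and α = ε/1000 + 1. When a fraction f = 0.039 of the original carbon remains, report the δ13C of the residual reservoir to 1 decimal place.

Rayleigh residual: δ_res = (δ₀ + 1000)·f^(α−1) − 1000
α − 1 = -0.02680
f^(α−1) = 0.039^(-0.02680) = 1.090836
δ_res = (0.1 + 1000) × 1.090836 − 1000 = 1090.945 − 1000 = 90.95 per mil

90.9 per mil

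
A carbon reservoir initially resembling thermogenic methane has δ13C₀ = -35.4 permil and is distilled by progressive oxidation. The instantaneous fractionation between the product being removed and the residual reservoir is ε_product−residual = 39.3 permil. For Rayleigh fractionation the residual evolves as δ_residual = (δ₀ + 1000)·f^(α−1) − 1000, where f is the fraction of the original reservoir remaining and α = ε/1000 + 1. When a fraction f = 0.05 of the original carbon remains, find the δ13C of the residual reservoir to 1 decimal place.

Rayleigh residual: δ_res = (δ₀ + 1000)·f^(α−1) − 1000
α = ε/1000 + 1 = 1.03930, so α − 1 = 0.03930
f^(α−1) = 0.05^(0.03930) = 0.888934
δ_res = (-35.4 + 1000) × 0.888934 − 1000 = 857.466 − 1000 = -142.53 permil

-142.5 permil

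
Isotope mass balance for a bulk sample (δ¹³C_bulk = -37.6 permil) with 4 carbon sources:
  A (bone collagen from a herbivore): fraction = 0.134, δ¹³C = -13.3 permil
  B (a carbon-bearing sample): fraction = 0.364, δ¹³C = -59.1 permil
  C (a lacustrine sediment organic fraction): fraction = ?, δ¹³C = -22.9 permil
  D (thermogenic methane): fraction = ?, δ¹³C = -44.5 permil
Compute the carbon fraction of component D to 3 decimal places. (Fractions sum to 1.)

0.130

Let f_D and f_C be the unknown fractions; fractions sum to 1 so f_D + f_C = 0.502.
Mass balance: Σ fᵢ·δᵢ = δ_bulk ⇒ f_D·(-44.5) + f_C·(-22.9) = -37.6 − (-23.295) = -14.305
Substitute f_C = 0.502 − f_D:
f_D·(-44.5 − -22.9) = -14.305 − 0.502×(-22.9) = -2.810
f_D = -2.810 / -21.6 = 0.1301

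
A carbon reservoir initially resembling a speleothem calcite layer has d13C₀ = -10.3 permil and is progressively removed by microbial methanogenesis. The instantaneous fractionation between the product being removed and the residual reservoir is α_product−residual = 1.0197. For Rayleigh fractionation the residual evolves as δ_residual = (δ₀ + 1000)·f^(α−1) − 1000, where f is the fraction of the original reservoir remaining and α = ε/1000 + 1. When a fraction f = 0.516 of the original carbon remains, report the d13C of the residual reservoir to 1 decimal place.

Rayleigh residual: δ_res = (δ₀ + 1000)·f^(α−1) − 1000
α − 1 = 0.01970
f^(α−1) = 0.516^(0.01970) = 0.987050
δ_res = (-10.3 + 1000) × 0.987050 − 1000 = 976.883 − 1000 = -23.12 permil

-23.1 permil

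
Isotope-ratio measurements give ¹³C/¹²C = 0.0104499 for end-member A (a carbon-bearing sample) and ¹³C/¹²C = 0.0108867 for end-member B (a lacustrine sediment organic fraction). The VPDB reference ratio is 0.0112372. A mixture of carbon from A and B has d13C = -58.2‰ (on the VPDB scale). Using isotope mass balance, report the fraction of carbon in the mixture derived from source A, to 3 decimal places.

0.695

δ_A = (0.0104499/0.0112372 − 1)×1000 = (0.929938 − 1)×1000 = -70.062‰
δ_B = (0.0108867/0.0112372 − 1)×1000 = (0.968809 − 1)×1000 = -31.191‰
f_A = (δ_mix − δ_B)/(δ_A − δ_B) = (-58.2 − (-31.191))/(-70.062 − (-31.191))
f_A = -27.009 / -38.871 = 0.6948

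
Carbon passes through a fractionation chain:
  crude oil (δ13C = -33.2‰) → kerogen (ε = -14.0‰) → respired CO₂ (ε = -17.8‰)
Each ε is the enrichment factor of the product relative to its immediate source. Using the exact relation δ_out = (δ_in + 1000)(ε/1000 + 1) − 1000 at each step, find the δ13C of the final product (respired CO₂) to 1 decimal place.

step 1: δ = (-33.20 + 1000)·(-14.0/1000 + 1) − 1000 = -46.74‰
step 2: δ = (-46.74 + 1000)·(-17.8/1000 + 1) − 1000 = -63.70‰

-63.7‰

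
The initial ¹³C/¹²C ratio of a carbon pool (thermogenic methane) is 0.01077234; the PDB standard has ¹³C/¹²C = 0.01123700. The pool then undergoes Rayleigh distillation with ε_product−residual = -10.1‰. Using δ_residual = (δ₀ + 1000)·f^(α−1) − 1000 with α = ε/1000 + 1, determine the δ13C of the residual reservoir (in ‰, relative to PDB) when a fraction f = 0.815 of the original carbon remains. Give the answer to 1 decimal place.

-39.4‰

δ₀ = (0.01077234/0.01123700 − 1)×1000 = (0.958649 − 1)×1000 = -41.351‰
α − 1 = ε/1000 = -0.0101
f^(α−1) = 0.815^(-0.0101) = 1.002068
δ_res = (-41.351 + 1000) × 1.002068 − 1000 = 960.632 − 1000 = -39.37‰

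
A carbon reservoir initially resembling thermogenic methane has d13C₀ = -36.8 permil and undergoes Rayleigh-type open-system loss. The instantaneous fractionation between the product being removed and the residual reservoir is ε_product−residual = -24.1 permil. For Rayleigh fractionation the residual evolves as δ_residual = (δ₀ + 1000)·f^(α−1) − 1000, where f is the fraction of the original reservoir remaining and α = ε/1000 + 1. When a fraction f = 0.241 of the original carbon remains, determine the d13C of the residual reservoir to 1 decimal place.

-3.2 permil

Rayleigh residual: δ_res = (δ₀ + 1000)·f^(α−1) − 1000
α = ε/1000 + 1 = 0.97590, so α − 1 = -0.02410
f^(α−1) = 0.241^(-0.02410) = 1.034888
δ_res = (-36.8 + 1000) × 1.034888 − 1000 = 996.804 − 1000 = -3.20 permil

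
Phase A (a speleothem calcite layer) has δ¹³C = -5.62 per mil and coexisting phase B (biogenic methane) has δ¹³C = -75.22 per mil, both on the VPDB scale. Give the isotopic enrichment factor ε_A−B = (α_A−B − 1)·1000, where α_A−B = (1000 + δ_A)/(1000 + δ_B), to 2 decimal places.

75.26 per mil

α_A−B = (1000 + -5.62) / (1000 + -75.22) = 994.38 / 924.78 = 1.075261
ε_A−B = (1.075261 − 1) × 1000 = 75.261 per mil
(The approximation ε ≈ δ_A − δ_B would give 69.60 per mil.)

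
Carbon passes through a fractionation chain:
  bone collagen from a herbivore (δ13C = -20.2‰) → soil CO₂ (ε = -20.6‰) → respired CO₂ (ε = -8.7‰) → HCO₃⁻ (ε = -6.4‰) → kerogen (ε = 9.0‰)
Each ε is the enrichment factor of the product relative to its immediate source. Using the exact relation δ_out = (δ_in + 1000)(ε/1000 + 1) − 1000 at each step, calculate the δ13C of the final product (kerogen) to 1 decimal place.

-46.3‰

step 1: δ = (-20.20 + 1000)·(-20.6/1000 + 1) − 1000 = -40.38‰
step 2: δ = (-40.38 + 1000)·(-8.7/1000 + 1) − 1000 = -48.73‰
step 3: δ = (-48.73 + 1000)·(-6.4/1000 + 1) − 1000 = -54.82‰
step 4: δ = (-54.82 + 1000)·(9.0/1000 + 1) − 1000 = -46.31‰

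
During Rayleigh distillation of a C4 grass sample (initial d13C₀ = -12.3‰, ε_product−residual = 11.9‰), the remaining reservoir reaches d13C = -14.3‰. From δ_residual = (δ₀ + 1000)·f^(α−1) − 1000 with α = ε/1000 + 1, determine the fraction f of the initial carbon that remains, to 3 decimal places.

0.843

α − 1 = ε/1000 = 0.0119
(δ_res + 1000)/(δ₀ + 1000) = (-14.3 + 1000)/(-12.3 + 1000) = 985.7/987.7 = 0.997975
f = 0.997975^(1/0.0119) = exp(ln(0.997975)/0.0119) = exp(-0.00203/0.0119)
f = exp(-0.1703) = 0.8434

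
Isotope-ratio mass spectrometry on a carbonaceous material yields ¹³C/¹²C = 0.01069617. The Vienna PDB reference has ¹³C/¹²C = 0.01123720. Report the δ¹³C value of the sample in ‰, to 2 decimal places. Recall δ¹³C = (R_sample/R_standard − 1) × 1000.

-48.15‰

δ¹³C = (R_sample / R_standard − 1) × 1000
R_sample / R_standard = 0.01069617 / 0.01123720 = 0.951854
δ¹³C = (0.951854 − 1) × 1000 = -48.146‰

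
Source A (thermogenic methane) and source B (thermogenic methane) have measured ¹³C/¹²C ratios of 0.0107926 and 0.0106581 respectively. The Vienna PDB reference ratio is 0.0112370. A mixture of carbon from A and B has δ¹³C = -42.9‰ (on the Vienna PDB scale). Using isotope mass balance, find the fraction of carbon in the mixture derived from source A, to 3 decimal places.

δ_A = (0.0107926/0.0112370 − 1)×1000 = (0.960452 − 1)×1000 = -39.548‰
δ_B = (0.0106581/0.0112370 − 1)×1000 = (0.948483 − 1)×1000 = -51.517‰
f_A = (δ_mix − δ_B)/(δ_A − δ_B) = (-42.9 − (-51.517))/(-39.548 − (-51.517))
f_A = 8.617 / 11.969 = 0.7199

0.720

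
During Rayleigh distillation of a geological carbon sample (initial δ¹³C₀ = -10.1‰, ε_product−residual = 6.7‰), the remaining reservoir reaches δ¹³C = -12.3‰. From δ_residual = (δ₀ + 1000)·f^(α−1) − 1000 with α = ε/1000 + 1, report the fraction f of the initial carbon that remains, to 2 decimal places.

0.72

α − 1 = ε/1000 = 0.0067
(δ_res + 1000)/(δ₀ + 1000) = (-12.3 + 1000)/(-10.1 + 1000) = 987.7/989.9 = 0.997778
f = 0.997778^(1/0.0067) = exp(ln(0.997778)/0.0067) = exp(-0.00222/0.0067)
f = exp(-0.3321) = 0.7174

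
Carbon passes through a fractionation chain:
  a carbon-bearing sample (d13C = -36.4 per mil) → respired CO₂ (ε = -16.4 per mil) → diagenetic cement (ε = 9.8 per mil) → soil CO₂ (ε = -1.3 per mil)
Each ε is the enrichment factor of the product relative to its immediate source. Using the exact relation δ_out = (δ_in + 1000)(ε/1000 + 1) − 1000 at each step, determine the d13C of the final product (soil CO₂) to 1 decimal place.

step 1: δ = (-36.40 + 1000)·(-16.4/1000 + 1) − 1000 = -52.20 per mil
step 2: δ = (-52.20 + 1000)·(9.8/1000 + 1) − 1000 = -42.91 per mil
step 3: δ = (-42.91 + 1000)·(-1.3/1000 + 1) − 1000 = -44.16 per mil

-44.2 per mil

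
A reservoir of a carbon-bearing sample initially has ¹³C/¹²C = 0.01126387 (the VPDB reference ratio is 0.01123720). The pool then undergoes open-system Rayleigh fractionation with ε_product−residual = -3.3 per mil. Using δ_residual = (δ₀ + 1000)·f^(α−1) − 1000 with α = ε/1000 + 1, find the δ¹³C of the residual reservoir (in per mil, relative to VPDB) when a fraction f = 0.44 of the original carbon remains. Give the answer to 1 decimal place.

δ₀ = (0.01126387/0.01123720 − 1)×1000 = (1.002373 − 1)×1000 = 2.373 per mil
α − 1 = ε/1000 = -0.0033
f^(α−1) = 0.44^(-0.0033) = 1.002713
δ_res = (2.373 + 1000) × 1.002713 − 1000 = 1005.093 − 1000 = 5.09 per mil

5.1 per mil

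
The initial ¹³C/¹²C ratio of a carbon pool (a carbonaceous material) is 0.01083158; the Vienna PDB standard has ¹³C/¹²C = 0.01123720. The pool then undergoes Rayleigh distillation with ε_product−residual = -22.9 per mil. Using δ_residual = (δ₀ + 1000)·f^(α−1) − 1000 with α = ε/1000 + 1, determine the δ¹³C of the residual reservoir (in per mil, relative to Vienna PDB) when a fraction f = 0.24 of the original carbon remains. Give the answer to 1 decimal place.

-4.1 per mil

δ₀ = (0.01083158/0.01123720 − 1)×1000 = (0.963904 − 1)×1000 = -36.096 per mil
α − 1 = ε/1000 = -0.0229
f^(α−1) = 0.24^(-0.0229) = 1.033221
δ_res = (-36.096 + 1000) × 1.033221 − 1000 = 995.926 − 1000 = -4.07 per mil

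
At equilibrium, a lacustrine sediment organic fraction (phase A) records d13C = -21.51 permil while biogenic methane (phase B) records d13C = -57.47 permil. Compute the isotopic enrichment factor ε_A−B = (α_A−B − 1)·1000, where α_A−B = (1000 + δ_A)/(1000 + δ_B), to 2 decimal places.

38.15 permil

α_A−B = (1000 + -21.51) / (1000 + -57.47) = 978.49 / 942.53 = 1.038153
ε_A−B = (1.038153 − 1) × 1000 = 38.153 permil
(The approximation ε ≈ δ_A − δ_B would give 35.96 permil.)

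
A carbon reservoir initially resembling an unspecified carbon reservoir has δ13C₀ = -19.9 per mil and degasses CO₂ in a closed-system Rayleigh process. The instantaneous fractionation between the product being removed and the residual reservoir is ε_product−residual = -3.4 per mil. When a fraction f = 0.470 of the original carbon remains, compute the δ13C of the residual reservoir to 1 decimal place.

-17.4 per mil

Rayleigh residual: δ_res = (δ₀ + 1000)·f^(α−1) − 1000
α = ε/1000 + 1 = 0.99660, so α − 1 = -0.00340
f^(α−1) = 0.470^(-0.00340) = 1.002570
δ_res = (-19.9 + 1000) × 1.002570 − 1000 = 982.619 − 1000 = -17.38 per mil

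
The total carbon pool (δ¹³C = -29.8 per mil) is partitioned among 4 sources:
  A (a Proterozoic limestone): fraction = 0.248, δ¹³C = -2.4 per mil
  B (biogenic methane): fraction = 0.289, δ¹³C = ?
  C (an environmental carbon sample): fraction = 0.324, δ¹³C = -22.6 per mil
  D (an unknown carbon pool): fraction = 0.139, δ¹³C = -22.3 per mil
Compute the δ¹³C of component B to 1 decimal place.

Isotope mass balance: δ_bulk = Σ fᵢ·δᵢ.
-29.8 = 0.248×(-2.4) + 0.289×δ_B + 0.324×(-22.6) + 0.139×(-22.3)
0.289·δ_B = -29.8 − (-11.017) = -18.783
δ_B = -18.783 / 0.289 = -64.99 per mil

-65.0 per mil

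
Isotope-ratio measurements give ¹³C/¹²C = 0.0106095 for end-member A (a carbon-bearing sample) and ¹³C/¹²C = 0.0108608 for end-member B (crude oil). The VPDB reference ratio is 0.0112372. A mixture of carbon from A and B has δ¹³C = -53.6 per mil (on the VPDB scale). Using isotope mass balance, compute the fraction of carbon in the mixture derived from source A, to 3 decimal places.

0.899

δ_A = (0.0106095/0.0112372 − 1)×1000 = (0.944141 − 1)×1000 = -55.859 per mil
δ_B = (0.0108608/0.0112372 − 1)×1000 = (0.966504 − 1)×1000 = -33.496 per mil
f_A = (δ_mix − δ_B)/(δ_A − δ_B) = (-53.6 − (-33.496))/(-55.859 − (-33.496))
f_A = -20.104 / -22.363 = 0.8990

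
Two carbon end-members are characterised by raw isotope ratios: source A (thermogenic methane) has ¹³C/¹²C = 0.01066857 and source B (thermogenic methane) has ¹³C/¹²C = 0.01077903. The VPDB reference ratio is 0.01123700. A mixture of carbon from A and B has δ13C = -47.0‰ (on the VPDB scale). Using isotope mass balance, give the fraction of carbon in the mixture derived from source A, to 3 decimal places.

0.635

δ_A = (0.01066857/0.01123700 − 1)×1000 = (0.949414 − 1)×1000 = -50.586‰
δ_B = (0.01077903/0.01123700 − 1)×1000 = (0.959244 − 1)×1000 = -40.756‰
f_A = (δ_mix − δ_B)/(δ_A − δ_B) = (-47.0 − (-40.756))/(-50.586 − (-40.756))
f_A = -6.244 / -9.830 = 0.6352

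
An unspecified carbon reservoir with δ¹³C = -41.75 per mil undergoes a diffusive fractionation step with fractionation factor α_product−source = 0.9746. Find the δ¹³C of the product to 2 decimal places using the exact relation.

-66.09 per mil

δ_product = (δ_source + 1000)·α − 1000
δ_product = (-41.75 + 1000) × 0.9746 − 1000
δ_product = 933.910 − 1000 = -66.090 per mil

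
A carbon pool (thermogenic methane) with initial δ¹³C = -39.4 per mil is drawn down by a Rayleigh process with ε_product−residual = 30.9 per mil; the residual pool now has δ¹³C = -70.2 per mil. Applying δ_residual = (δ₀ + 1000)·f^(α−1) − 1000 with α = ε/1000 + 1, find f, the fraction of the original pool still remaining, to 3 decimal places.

0.348

α − 1 = ε/1000 = 0.0309
(δ_res + 1000)/(δ₀ + 1000) = (-70.2 + 1000)/(-39.4 + 1000) = 929.8/960.6 = 0.967937
f = 0.967937^(1/0.0309) = exp(ln(0.967937)/0.0309) = exp(-0.03259/0.0309)
f = exp(-1.0546) = 0.3483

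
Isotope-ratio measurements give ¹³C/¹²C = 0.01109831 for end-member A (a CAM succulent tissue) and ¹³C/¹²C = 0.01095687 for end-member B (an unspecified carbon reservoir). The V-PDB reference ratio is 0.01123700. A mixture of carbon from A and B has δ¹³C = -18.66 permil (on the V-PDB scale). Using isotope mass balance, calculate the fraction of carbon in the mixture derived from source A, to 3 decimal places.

δ_A = (0.01109831/0.01123700 − 1)×1000 = (0.987658 − 1)×1000 = -12.342 permil
δ_B = (0.01095687/0.01123700 − 1)×1000 = (0.975071 − 1)×1000 = -24.929 permil
f_A = (δ_mix − δ_B)/(δ_A − δ_B) = (-18.66 − (-24.929))/(-12.342 − (-24.929))
f_A = 6.269 / 12.587 = 0.4981

0.498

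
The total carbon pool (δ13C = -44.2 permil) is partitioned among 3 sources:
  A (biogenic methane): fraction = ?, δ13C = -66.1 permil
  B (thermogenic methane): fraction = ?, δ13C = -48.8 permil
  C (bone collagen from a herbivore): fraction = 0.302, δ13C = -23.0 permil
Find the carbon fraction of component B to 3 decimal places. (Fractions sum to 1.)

0.514

Let f_B and f_A be the unknown fractions; fractions sum to 1 so f_B + f_A = 0.698.
Mass balance: Σ fᵢ·δᵢ = δ_bulk ⇒ f_B·(-48.8) + f_A·(-66.1) = -44.2 − (-6.946) = -37.254
Substitute f_A = 0.698 − f_B:
f_B·(-48.8 − -66.1) = -37.254 − 0.698×(-66.1) = 8.884
f_B = 8.884 / 17.3 = 0.5135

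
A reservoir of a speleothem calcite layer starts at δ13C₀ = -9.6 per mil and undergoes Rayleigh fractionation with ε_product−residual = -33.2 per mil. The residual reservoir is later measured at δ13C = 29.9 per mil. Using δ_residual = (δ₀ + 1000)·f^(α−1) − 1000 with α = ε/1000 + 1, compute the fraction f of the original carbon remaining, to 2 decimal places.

0.31

α − 1 = ε/1000 = -0.0332
(δ_res + 1000)/(δ₀ + 1000) = (29.9 + 1000)/(-9.6 + 1000) = 1029.9/990.4 = 1.039883
f = 1.039883^(1/-0.0332) = exp(ln(1.039883)/-0.0332) = exp(0.03911/-0.0332)
f = exp(-1.1780) = 0.3079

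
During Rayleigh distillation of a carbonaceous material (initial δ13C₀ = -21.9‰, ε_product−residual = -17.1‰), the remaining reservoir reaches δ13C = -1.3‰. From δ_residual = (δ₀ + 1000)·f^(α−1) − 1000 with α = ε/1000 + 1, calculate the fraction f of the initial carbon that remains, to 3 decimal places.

0.296

α − 1 = ε/1000 = -0.0171
(δ_res + 1000)/(δ₀ + 1000) = (-1.3 + 1000)/(-21.9 + 1000) = 998.7/978.1 = 1.021061
f = 1.021061^(1/-0.0171) = exp(ln(1.021061)/-0.0171) = exp(0.02084/-0.0171)
f = exp(-1.2189) = 0.2956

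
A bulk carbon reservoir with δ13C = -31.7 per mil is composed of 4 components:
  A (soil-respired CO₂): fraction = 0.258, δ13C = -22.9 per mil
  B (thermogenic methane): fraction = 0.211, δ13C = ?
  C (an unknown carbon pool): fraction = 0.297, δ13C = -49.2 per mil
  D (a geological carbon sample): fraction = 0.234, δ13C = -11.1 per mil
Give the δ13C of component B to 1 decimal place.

-40.7 per mil

Isotope mass balance: δ_bulk = Σ fᵢ·δᵢ.
-31.7 = 0.258×(-22.9) + 0.211×δ_B + 0.297×(-49.2) + 0.234×(-11.1)
0.211·δ_B = -31.7 − (-23.118) = -8.582
δ_B = -8.582 / 0.211 = -40.67 per mil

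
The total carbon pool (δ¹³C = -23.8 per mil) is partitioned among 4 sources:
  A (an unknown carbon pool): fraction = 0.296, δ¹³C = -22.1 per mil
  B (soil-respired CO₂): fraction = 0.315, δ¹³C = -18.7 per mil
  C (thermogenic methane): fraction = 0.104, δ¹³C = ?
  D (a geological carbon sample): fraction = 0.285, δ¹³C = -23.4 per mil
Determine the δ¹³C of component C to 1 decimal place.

-45.2 per mil

Isotope mass balance: δ_bulk = Σ fᵢ·δᵢ.
-23.8 = 0.296×(-22.1) + 0.315×(-18.7) + 0.104×δ_C + 0.285×(-23.4)
0.104·δ_C = -23.8 − (-19.101) = -4.699
δ_C = -4.699 / 0.104 = -45.18 per mil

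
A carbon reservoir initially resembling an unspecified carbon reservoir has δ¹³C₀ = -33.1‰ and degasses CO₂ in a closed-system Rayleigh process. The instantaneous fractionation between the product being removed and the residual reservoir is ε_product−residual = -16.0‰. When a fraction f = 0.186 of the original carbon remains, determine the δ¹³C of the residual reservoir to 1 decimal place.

Rayleigh residual: δ_res = (δ₀ + 1000)·f^(α−1) − 1000
α = ε/1000 + 1 = 0.98400, so α − 1 = -0.01600
f^(α−1) = 0.186^(-0.01600) = 1.027278
δ_res = (-33.1 + 1000) × 1.027278 − 1000 = 993.275 − 1000 = -6.73‰

-6.7‰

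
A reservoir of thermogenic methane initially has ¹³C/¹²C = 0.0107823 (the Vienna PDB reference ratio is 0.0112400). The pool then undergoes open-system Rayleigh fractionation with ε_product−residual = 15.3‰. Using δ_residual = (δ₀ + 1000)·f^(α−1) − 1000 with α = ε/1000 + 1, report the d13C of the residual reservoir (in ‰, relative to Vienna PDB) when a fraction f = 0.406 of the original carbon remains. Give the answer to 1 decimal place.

δ₀ = (0.0107823/0.0112400 − 1)×1000 = (0.959279 − 1)×1000 = -40.721‰
α − 1 = ε/1000 = 0.0153
f^(α−1) = 0.406^(0.0153) = 0.986303
δ_res = (-40.721 + 1000) × 0.986303 − 1000 = 946.140 − 1000 = -53.86‰

-53.9‰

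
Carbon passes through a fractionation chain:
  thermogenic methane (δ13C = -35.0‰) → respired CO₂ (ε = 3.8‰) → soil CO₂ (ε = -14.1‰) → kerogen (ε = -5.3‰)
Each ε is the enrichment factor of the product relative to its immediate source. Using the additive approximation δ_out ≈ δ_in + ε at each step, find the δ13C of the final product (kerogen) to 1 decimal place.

-50.6‰

step 1: δ ≈ -35.0 + (3.8) = -31.2‰
step 2: δ ≈ -31.2 + (-14.1) = -45.3‰
step 3: δ ≈ -45.3 + (-5.3) = -50.6‰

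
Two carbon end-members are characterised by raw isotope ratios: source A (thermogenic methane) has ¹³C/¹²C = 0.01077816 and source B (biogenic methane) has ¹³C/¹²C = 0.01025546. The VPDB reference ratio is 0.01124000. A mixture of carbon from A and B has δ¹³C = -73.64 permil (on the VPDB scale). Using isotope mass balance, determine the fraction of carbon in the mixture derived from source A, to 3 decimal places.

δ_A = (0.01077816/0.01124000 − 1)×1000 = (0.958911 − 1)×1000 = -41.089 permil
δ_B = (0.01025546/0.01124000 − 1)×1000 = (0.912407 − 1)×1000 = -87.593 permil
f_A = (δ_mix − δ_B)/(δ_A − δ_B) = (-73.64 − (-87.593))/(-41.089 − (-87.593))
f_A = 13.953 / 46.504 = 0.3000

0.300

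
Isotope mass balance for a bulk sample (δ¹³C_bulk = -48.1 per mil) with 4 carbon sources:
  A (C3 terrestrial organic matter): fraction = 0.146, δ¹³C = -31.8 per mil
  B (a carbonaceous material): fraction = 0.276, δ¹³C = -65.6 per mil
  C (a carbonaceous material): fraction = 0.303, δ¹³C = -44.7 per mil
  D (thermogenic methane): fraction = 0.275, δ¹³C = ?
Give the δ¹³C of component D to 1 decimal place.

Isotope mass balance: δ_bulk = Σ fᵢ·δᵢ.
-48.1 = 0.146×(-31.8) + 0.276×(-65.6) + 0.303×(-44.7) + 0.275×δ_D
0.275·δ_D = -48.1 − (-36.292) = -11.808
δ_D = -11.808 / 0.275 = -42.94 per mil

-42.9 per mil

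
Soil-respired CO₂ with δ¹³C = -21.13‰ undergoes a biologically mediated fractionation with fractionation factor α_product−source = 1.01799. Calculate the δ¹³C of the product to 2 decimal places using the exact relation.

δ_product = (δ_source + 1000)·α − 1000
δ_product = (-21.13 + 1000) × 1.01799 − 1000
δ_product = 996.480 − 1000 = -3.520‰

-3.52‰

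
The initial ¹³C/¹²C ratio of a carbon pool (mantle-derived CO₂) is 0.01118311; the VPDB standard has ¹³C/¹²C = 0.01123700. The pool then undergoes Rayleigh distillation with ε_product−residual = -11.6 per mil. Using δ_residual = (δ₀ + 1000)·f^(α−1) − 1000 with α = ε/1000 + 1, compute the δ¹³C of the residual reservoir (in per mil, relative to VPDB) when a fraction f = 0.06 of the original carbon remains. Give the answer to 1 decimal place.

28.2 per mil

δ₀ = (0.01118311/0.01123700 − 1)×1000 = (0.995204 − 1)×1000 = -4.796 per mil
α − 1 = ε/1000 = -0.0116
f^(α−1) = 0.06^(-0.0116) = 1.033174
δ_res = (-4.796 + 1000) × 1.033174 − 1000 = 1028.219 − 1000 = 28.22 per mil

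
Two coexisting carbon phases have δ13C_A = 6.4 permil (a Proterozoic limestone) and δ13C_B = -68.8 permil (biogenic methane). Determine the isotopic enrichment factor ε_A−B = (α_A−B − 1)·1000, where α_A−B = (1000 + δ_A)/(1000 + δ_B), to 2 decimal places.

α_A−B = (1000 + 6.4) / (1000 + -68.8) = 1006.4 / 931.2 = 1.080756
ε_A−B = (1.080756 − 1) × 1000 = 80.756 permil
(The approximation ε ≈ δ_A − δ_B would give 75.2 permil.)

80.76 permil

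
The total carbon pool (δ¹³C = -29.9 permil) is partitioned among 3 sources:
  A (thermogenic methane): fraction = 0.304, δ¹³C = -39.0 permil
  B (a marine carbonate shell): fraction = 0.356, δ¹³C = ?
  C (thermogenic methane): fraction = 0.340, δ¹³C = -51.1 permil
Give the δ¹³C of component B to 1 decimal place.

-1.9 permil

Isotope mass balance: δ_bulk = Σ fᵢ·δᵢ.
-29.9 = 0.304×(-39.0) + 0.356×δ_B + 0.340×(-51.1)
0.356·δ_B = -29.9 − (-29.230) = -0.670
δ_B = -0.670 / 0.356 = -1.88 permil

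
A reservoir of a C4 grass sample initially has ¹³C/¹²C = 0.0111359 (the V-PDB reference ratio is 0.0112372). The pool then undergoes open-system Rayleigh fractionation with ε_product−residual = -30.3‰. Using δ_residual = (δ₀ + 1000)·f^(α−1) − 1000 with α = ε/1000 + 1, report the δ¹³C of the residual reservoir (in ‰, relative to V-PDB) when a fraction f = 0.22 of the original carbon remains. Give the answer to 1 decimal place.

37.5‰

δ₀ = (0.0111359/0.0112372 − 1)×1000 = (0.990985 − 1)×1000 = -9.015‰
α − 1 = ε/1000 = -0.0303
f^(α−1) = 0.22^(-0.0303) = 1.046947
δ_res = (-9.015 + 1000) × 1.046947 − 1000 = 1037.509 − 1000 = 37.51‰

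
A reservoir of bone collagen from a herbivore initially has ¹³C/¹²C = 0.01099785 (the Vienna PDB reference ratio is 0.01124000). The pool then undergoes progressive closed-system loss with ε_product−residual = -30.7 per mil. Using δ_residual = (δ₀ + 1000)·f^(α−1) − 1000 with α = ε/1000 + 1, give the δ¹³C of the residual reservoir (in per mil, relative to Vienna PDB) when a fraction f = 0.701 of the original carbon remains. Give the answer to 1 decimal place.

-10.8 per mil

δ₀ = (0.01099785/0.01124000 − 1)×1000 = (0.978456 − 1)×1000 = -21.544 per mil
α − 1 = ε/1000 = -0.0307
f^(α−1) = 0.701^(-0.0307) = 1.010966
δ_res = (-21.544 + 1000) × 1.010966 − 1000 = 989.186 − 1000 = -10.81 per mil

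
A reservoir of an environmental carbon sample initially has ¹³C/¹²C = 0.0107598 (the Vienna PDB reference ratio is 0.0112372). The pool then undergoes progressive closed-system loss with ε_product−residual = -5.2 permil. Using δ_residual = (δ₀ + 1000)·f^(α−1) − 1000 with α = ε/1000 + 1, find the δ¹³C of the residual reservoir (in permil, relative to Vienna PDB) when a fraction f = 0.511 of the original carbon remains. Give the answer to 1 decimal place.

-39.1 permil

δ₀ = (0.0107598/0.0112372 − 1)×1000 = (0.957516 − 1)×1000 = -42.484 permil
α − 1 = ε/1000 = -0.0052
f^(α−1) = 0.511^(-0.0052) = 1.003497
δ_res = (-42.484 + 1000) × 1.003497 − 1000 = 960.865 − 1000 = -39.14 permil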